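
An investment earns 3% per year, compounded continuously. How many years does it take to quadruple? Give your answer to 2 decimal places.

e^(0.03t) = 4, so 0.03t = ln 4 ≈ 1.3863.
t ≈ 1.3863/0.03 ≈ 46.2098.

46.21 years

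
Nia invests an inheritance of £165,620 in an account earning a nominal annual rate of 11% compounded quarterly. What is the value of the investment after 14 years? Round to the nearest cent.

Growth factor = (1 + 0.0275)^56 ≈ 4.56859342809.
A ≈ 165,620 × 4.56859342809 ≈ 756,650.4436.

£756,650.44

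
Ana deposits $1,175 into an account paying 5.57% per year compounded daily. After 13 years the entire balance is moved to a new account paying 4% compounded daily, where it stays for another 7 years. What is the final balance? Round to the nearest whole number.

Phase 1: 1,175·(1 + 0.0557/365)^4745 ≈ 2,423.7427.
Phase 2: 2,423.7427·(1 + 0.04/365)^2555 ≈ 3,206.8770.

$3,207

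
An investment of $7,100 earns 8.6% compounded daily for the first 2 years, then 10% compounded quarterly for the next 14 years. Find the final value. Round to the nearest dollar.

Phase 1: 7,100·(1 + 0.086/365)^730 ≈ 8,432.3418.
Phase 2: 8,432.3418·(1 + 0.025)^56 ≈ 33,611.2499.

$33,611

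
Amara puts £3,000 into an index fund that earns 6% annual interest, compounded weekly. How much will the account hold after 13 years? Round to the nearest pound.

£6,541

Growth factor = (1 + 0.06/52)^676 ≈ 2.180491578.
A ≈ 3,000 × 2.180491578 ≈ 6,541.4747.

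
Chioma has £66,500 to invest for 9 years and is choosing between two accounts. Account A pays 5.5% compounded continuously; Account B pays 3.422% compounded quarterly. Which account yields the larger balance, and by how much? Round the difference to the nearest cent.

A: e^(0.055·9) = e^0.495 ≈ 1.64049823906, so 66,500 × 1.64049823906 ≈ 109,093.1329.
B: (1 + 0.008555)^36 ≈ 1.3588925698, so 66,500 × 1.3588925698 ≈ 90,366.3559.
Difference ≈ 18,726.7770 in favor of A.

Account A, by £18,726.78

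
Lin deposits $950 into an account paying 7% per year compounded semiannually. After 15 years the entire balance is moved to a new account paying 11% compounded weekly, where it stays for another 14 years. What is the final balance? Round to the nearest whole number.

$12,418

After 15 years at 7%: 950 × 2.8067937047 ≈ 2,666.4540.
Then 14 years at 11%: 2,666.4540 × 4.6570092362 ≈ 12,417.7010.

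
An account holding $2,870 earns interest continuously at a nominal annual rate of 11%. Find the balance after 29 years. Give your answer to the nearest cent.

A = P·e^(rt) = 2,870·e^(0.11·29) = 2,870·e^3.19.
e^3.19 ≈ 24.288427443, so A ≈ 69,707.7868.

$69,707.79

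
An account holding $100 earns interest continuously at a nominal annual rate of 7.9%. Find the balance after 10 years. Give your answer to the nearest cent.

$220.34

A = P·e^(rt) = 100·e^(0.079·10) = 100·e^0.79.
e^0.79 ≈ 2.20339643, so A ≈ 220.3396.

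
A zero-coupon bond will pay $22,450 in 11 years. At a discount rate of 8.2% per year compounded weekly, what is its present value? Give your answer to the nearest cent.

Growth factor = (1 + 0.082/52)^572 ≈ 2.4627769493.
P = 22,450/2.4627769493 ≈ 9,115.7261.

$9,115.73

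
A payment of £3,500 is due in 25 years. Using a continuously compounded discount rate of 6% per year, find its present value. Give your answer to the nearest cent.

£780.96

P = A·e^(−rt) = 3,500·e^(−1.5).
e^(−1.5) ≈ 0.2231301601, so P ≈ 780.9556.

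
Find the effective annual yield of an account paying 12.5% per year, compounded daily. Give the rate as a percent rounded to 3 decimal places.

13.312%

EAR = (1 + 12.5%/365)^365 − 1 = (1 + 0.000342466)^365 − 1.
(1 + 0.000342466)^365 ≈ 1.133124, so EAR ≈ 13.31242%.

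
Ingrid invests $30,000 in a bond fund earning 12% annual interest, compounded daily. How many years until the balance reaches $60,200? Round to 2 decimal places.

5.80 years

We need (1 + 0.000328767)^(365t) = 2.0067, so 365t = ln 2.0067 / ln 1.000329 ≈ 2118.7929.
t ≈ 2118.7929/365 = 5.8049 years.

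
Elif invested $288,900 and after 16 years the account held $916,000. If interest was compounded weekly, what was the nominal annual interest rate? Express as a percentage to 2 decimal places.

7.22%

(1 + r/52)^832 = 916,000/288,900 = 3.17065.
1 + r/52 = 3.17065^(1/832) ≈ 1.001388, so r/52 ≈ 0.0013879.
r ≈ 52·0.0013879 = 7.21710%.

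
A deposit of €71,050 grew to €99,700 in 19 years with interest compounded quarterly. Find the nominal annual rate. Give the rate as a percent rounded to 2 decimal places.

1.79%

(1 + r/4)^76 = 99,700/71,050 = 1.40324.
1 + r/4 = 1.40324^(1/76) ≈ 1.004468, so r/4 ≈ 0.00446761.
r ≈ 4·0.00446761 = 1.78704%.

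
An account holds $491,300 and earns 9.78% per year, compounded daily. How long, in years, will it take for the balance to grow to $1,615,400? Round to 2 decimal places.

We need (1 + 0.000267945)^(365t) = 3.288, so 365t = ln 3.288 / ln 1.000268 ≈ 4442.8576.
t ≈ 4442.8576/365 = 12.1722 years.

12.17 years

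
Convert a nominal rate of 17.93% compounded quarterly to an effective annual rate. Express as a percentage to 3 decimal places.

19.172%

EAR = (1 + 17.93%/4)^4 − 1 = (1 + 0.044825)^4 − 1.
(1 + 0.044825)^4 ≈ 1.19172, so EAR ≈ 19.17200%.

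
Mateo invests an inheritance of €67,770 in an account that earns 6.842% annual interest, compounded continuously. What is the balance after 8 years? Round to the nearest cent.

€117,152.86

A = P·e^(rt) = 67,770·e^(0.06842·8) = 67,770·e^0.54736.
e^0.54736 ≈ 1.72868326463, so A ≈ 117,152.8648.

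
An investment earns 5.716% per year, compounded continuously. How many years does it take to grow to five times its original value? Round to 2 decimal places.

28.16 years

e^(0.05716t) = 5, so 0.05716t = ln 5 ≈ 1.6094.
t ≈ 1.6094/0.05716 ≈ 28.1567.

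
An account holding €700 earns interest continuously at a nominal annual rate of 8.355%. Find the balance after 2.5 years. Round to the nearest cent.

€862.60

A = P·e^(rt) = 700·e^(0.08355·2.5) = 700·e^0.208875.
e^0.208875 ≈ 1.23229095, so A ≈ 862.6037.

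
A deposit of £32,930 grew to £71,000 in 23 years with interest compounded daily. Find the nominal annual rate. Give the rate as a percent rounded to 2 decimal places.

(1 + r/365)^8395 = 71,000/32,930 = 2.15609.
1 + r/365 = 2.15609^(1/8395) ≈ 1.000092, so r/365 ≈ 0.0000915224.
r ≈ 365·0.0000915224 = 3.34057%.

3.34%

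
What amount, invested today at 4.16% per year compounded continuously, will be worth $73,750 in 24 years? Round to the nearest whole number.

$27,175

P = A·e^(−rt) = 73,750·e^(−0.9984).
e^(−0.9984) ≈ 0.36846851941, so P ≈ 27,174.5533.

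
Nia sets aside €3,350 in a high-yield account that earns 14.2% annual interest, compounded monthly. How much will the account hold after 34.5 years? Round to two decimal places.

€436,680.26

Growth factor = (1 + 0.142/12)^414 ≈ 130.352315636.
A ≈ 3,350 × 130.352315636 ≈ 436,680.2574.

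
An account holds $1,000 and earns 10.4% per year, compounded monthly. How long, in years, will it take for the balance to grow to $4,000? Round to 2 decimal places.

We need (1 + 0.00866667)^(12t) = 4, so 12t = ln 4 / ln 1.008667 ≈ 160.6492.
t ≈ 160.6492/12 = 13.3874 years.

13.39 years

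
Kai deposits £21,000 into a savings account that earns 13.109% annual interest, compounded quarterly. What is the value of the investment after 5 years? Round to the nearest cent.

Periodic rate = 13.109%/4 = 0.0327725; periods = 4·5 = 20.
A = 21,000·(1 + 0.0327725)^20 ≈ 21,000·1.9058701406 ≈ 40,023.2730.

£40,023.27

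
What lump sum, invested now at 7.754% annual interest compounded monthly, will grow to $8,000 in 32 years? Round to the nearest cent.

Periodic rate = 7.754%/12 = 0.00646167; 384 periods.
P = 8,000/(1 + 0.07754/12)^384 ≈ 8,000/11.86149886 ≈ 674.4510.

$674.45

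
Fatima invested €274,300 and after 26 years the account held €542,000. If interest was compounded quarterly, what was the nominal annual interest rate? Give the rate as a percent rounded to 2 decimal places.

2.63%

The 104-period growth factor is 542,000/274,300 = 1.97594.
r/4 = 1.97594^(1/104) − 1 ≈ 0.00656998, so r ≈ 4·0.00656998 = 2.62799%.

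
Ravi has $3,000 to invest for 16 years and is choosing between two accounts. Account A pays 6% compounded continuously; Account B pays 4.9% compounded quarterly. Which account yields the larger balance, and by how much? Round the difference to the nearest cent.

Account A, by $1,295.67

A: e^(0.06·16) = e^0.96 ≈ 2.611696473, so 3,000 × 2.611696473 ≈ 7,835.0894.
B: (1 + 0.01225)^64 ≈ 2.179808131, so 3,000 × 2.179808131 ≈ 6,539.4244.
Difference ≈ 1,295.6650 in favor of A.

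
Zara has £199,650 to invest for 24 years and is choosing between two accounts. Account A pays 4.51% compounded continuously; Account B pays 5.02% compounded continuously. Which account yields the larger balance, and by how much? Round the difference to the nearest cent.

Account B, by £76,732.79

Account A growth factor: e^(0.0451·24) = e^1.0824 ≈ 2.95175526945; balance ≈ 589,317.9395.
Account B growth factor: e^(0.0502·24) = e^1.2048 ≈ 3.33609179298; balance ≈ 666,050.7265.
Account B is larger by 76,732.7869.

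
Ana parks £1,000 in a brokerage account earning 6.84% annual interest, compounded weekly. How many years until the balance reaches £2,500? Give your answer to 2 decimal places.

(1 + 0.00131538)^(52t) = 2,500/1,000 = 2.5.
52t·ln(1 + 0.00131538) = ln(2.5); 52t = 0.91629/0.00131452 ≈ 697.0533.
t ≈ 13.4049 years.

13.40 years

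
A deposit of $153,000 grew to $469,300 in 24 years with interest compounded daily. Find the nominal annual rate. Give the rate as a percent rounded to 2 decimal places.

4.67%

The 8760-period growth factor is 469,300/153,000 = 3.06732.
r/365 = 3.06732^(1/8760) − 1 ≈ 0.000127954, so r ≈ 365·0.000127954 = 4.67032%.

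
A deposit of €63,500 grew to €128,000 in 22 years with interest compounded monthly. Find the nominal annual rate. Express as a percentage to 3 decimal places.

The 264-period growth factor is 128,000/63,500 = 2.01575.
r/12 = 2.01575^(1/264) − 1 ≈ 0.00265879, so r ≈ 12·0.00265879 = 3.19055%.

3.191%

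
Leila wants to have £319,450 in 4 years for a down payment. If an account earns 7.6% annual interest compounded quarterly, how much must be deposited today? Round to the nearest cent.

£236,382.84

Periodic rate = 7.6%/4 = 0.019; 16 periods.
P = 319,450/(1 + 0.019)^16 ≈ 319,450/1.35140942701 ≈ 236,382.8412.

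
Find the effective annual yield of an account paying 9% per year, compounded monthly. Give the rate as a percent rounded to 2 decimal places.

9.38%

EAR = (1 + 9%/12)^12 − 1 = (1 + 0.0075)^12 − 1.
(1 + 0.0075)^12 ≈ 1.093807, so EAR ≈ 9.38069%.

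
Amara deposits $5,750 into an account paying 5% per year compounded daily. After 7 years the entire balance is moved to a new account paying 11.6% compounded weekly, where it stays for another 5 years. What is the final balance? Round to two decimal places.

$14,563.67

Phase 1: 5,750·(1 + 0.05/365)^2555 ≈ 8,159.4428.
Phase 2: 8,159.4428·(1 + 0.116/52)^260 ≈ 14,563.6678.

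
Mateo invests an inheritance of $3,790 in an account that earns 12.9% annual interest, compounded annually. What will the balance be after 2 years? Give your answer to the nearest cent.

Growth factor = (1 + 0.129)^2 ≈ 1.274641.
A ≈ 3,790 × 1.274641 ≈ 4,830.8894.

$4,830.89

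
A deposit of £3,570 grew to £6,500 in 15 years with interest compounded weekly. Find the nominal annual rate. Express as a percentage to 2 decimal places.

The 780-period growth factor is 6,500/3,570 = 1.82073.
r/52 = 1.82073^(1/780) − 1 ≈ 0.000768547, so r ≈ 52·0.000768547 = 3.99645%.

4.00%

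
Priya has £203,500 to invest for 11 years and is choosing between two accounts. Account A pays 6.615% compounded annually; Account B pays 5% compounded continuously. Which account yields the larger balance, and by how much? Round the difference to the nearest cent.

Account A, by £58,968.76

Account A growth factor: (1 + 0.06615)^11 ≈ 2.02302581062; balance ≈ 411,685.7525.
Account B growth factor: e^(0.05·11) = e^0.55 ≈ 1.73325301787; balance ≈ 352,716.9891.
Account A is larger by 58,968.7633.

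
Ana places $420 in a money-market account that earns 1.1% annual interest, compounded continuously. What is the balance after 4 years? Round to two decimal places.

$438.89

A = P·e^(rt) = 420·e^(0.011·4) = 420·e^0.044.
e^0.044 ≈ 1.04498235, so A ≈ 438.8926.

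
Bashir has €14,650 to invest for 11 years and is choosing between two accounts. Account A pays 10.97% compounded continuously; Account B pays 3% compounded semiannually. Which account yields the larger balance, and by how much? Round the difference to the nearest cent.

Account A, by €28,638.88

A: e^(0.1097·11) = e^1.2067 ≈ 3.3424363929, so 14,650 × 3.3424363929 ≈ 48,966.6932.
B: (1 + 0.015)^22 ≈ 1.3875636991, so 14,650 × 1.3875636991 ≈ 20,327.8082.
Difference ≈ 28,638.8850 in favor of A.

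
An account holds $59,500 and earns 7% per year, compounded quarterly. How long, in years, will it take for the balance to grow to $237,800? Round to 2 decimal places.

We need (1 + 0.0175)^(4t) = 3.9966, so 4t = ln 3.9966 / ln 1.0175 ≈ 79.8595.
t ≈ 79.8595/4 = 19.9649 years.

19.96 years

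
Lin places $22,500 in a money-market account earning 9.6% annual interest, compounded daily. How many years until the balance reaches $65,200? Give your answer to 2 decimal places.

11.08 years

We need (1 + 0.000263014)^(365t) = 2.8978, so 365t = ln 2.8978 / ln 1.000263 ≈ 4045.7363.
t ≈ 4045.7363/365 = 11.0842 years.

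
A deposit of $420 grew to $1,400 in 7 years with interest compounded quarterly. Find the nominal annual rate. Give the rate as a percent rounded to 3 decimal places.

17.575%

The 28-period growth factor is 1,400/420 = 3.33333.
r/4 = 3.33333^(1/28) − 1 ≈ 0.0439369, so r ≈ 4·0.0439369 = 17.57475%.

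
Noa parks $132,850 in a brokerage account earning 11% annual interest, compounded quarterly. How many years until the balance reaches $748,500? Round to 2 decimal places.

We need (1 + 0.0275)^(4t) = 5.6342, so 4t = ln 5.6342 / ln 1.0275 ≈ 63.7278.
t ≈ 63.7278/4 = 15.9320 years.

15.93 years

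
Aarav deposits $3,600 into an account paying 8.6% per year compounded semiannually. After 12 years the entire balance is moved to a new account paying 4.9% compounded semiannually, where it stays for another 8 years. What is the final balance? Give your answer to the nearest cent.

$14,565.23

Phase 1: 3,600·(1 + 0.043)^24 ≈ 9,888.3972.
Phase 2: 9,888.3972·(1 + 0.0245)^16 ≈ 14,565.2287.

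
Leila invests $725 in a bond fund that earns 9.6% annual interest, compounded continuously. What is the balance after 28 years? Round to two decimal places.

A = P·e^(rt) = 725·e^(0.096·28) = 725·e^2.688.
e^2.688 ≈ 14.702242012, so A ≈ 10,659.1255.

$10,659.13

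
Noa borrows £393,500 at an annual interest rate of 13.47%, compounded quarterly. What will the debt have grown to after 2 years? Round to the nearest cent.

Periodic rate = 13.47%/4 = 0.033675; periods = 4·2 = 8.
A = 393,500·(1 + 0.033675)^8 ≈ 393,500·1.30338314943 ≈ 512,881.2693.

£512,881.27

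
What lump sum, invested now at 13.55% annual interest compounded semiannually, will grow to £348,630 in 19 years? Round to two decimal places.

Growth factor = (1 + 0.06775)^38 ≈ 12.0738018398.
P = 348,630/12.0738018398 ≈ 28,874.9148.

£28,874.91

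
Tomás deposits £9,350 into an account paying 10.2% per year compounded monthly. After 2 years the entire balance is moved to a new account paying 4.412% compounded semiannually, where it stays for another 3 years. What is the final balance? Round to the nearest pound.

Phase 1: 9,350·(1 + 0.0085)^24 ≈ 11,456.0070.
Phase 2: 11,456.0070·(1 + 0.02206)^6 ≈ 13,058.4498.

£13,058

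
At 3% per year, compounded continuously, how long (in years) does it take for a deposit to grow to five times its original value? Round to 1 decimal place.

53.6 years

e^(0.03t) = 5, so 0.03t = ln 5 ≈ 1.6094.
t ≈ 1.6094/0.03 ≈ 53.6479.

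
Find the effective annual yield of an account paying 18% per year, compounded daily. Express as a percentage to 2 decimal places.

EAR = (1 + 18%/365)^365 − 1 = (1 + 0.000493151)^365 − 1.
(1 + 0.000493151)^365 ≈ 1.197164, so EAR ≈ 19.71642%.

19.72%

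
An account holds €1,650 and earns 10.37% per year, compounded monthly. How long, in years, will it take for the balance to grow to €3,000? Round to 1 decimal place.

We need (1 + 0.00864167)^(12t) = 1.8182, so 12t = ln 1.8182 / ln 1.008642 ≈ 69.4792.
t ≈ 69.4792/12 = 5.7899 years.

5.8 years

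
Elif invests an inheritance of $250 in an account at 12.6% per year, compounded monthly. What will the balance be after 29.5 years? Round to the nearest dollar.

Periodic rate = 12.6%/12 = 0.0105; periods = 12·29.5 = 354.
A = 250·(1 + 0.0105)^354 ≈ 250·40.35120601 ≈ 10,087.8015.

$10,088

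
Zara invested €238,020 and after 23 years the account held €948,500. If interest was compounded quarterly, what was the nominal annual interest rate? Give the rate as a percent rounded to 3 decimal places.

6.056%

(1 + r/4)^92 = 948,500/238,020 = 3.98496.
1 + r/4 = 3.98496^(1/92) ≈ 1.015141, so r/4 ≈ 0.0151409.
r ≈ 4·0.0151409 = 6.05638%.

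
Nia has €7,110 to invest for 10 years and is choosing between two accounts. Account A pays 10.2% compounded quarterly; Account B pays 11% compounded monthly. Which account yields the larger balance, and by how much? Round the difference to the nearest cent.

A: (1 + 0.0255)^40 ≈ 2.7379567792, so 7,110 × 2.7379567792 ≈ 19,466.8727.
B: (1 + 0.11/12)^120 ≈ 2.989149603, so 7,110 × 2.989149603 ≈ 21,252.8537.
Difference ≈ 1,785.9810 in favor of B.

Account B, by €1,785.98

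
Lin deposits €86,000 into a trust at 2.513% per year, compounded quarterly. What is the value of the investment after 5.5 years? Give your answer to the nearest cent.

Periodic rate = 2.513%/4 = 0.0062825; periods = 4·5.5 = 22.
A = 86,000·(1 + 0.0062825)^22 ≈ 86,000·1.1477260558 ≈ 98,704.4408.

€98,704.44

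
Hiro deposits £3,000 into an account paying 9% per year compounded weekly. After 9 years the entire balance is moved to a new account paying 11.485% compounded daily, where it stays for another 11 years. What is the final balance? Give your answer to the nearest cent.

£23,832.82

After 9 years at 9%: 3,000 × 2.2463346562 ≈ 6,739.0040.
Then 11 years at 11.485%: 6,739.0040 × 3.5365486021 ≈ 23,832.8151.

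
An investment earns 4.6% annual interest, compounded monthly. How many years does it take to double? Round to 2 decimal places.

15.10 years

(1 + 0.00383333)^(12t) = 2.
12t = ln 2 / ln(1 + 0.00383333) ≈ 0.69315/0.003826 ≈ 181.1674.
t ≈ 15.0973.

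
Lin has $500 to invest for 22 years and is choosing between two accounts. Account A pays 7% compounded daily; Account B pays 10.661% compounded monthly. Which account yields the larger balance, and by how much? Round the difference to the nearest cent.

Account B, by $2,833.10

Account A growth factor: (1 + 0.07/365)^8030 ≈ 4.663901584; balance ≈ 2,331.9508.
Account B growth factor: (1 + 0.10661/12)^264 ≈ 10.3301081; balance ≈ 5,165.0540.
Account B is larger by 2,833.1033.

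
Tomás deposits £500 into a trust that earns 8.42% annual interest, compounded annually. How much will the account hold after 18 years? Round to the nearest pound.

Annual rate = 8.42% = 0.0842; years = 18.
A = 500·(1 + 0.0842)^18 ≈ 500·4.285181813 ≈ 2,142.5909.

£2,143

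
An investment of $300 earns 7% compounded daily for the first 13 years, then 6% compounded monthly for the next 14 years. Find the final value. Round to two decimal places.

Phase 1: 300·(1 + 0.07/365)^4745 ≈ 745.2317.
Phase 2: 745.2317·(1 + 0.005)^168 ≈ 1,722.6209.

$1,722.62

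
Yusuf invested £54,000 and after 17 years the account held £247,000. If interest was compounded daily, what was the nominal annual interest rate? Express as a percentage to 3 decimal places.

The 6205-period growth factor is 247,000/54,000 = 4.57407.
r/365 = 4.57407^(1/6205) − 1 ≈ 0.000245059, so r ≈ 365·0.000245059 = 8.94465%.

8.945%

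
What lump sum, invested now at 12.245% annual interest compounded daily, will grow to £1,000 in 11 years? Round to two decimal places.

£260.09

Growth factor = (1 + 0.12245/365)^4015 ≈ 3.84480972.
P = 1,000/3.84480972 ≈ 260.0909.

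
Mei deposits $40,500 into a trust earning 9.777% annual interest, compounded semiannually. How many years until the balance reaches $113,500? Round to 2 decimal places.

10.80 years

(1 + 0.048885)^(2t) = 113,500/40,500 = 2.8025.
2t·ln(1 + 0.048885) = ln(2.8025); 2t = 1.0305/0.0477277 ≈ 21.5913.
t ≈ 10.7956 years.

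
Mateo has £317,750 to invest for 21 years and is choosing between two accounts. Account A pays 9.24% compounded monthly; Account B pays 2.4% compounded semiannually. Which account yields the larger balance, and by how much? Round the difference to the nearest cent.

Account A, by £1,671,242.69

A: (1 + 0.0077)^252 ≈ 6.909985840622, so 317,750 × 6.909985840622 ≈ 2,195,648.0009.
B: (1 + 0.012)^42 ≈ 1.65037077756, so 317,750 × 1.65037077756 ≈ 524,405.3146.
Difference ≈ 1,671,242.6863 in favor of A.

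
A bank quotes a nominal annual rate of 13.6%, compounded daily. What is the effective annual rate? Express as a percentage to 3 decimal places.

14.565%

One year is 365 periods at 0.000372603 each: (1 + 0.000372603)^365 ≈ 1.145653.
EAR = 1.145653 − 1 ≈ 14.56529%.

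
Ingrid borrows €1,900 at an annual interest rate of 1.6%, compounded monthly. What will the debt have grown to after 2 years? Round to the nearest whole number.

€1,962

Periodic rate = 1.6%/12 = 0.00133333; periods = 12·2 = 24.
A = 1,900·(1 + 0.016/12)^24 ≈ 1,900·1.032495498 ≈ 1,961.7414.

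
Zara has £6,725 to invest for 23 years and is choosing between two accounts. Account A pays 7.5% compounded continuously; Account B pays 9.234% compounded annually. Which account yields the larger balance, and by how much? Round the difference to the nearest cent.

A: e^(0.075·23) = e^1.725 ≈ 5.6125210297, so 6,725 × 5.6125210297 ≈ 37,744.2039.
B: (1 + 0.09234)^23 ≈ 7.6248315922, so 6,725 × 7.6248315922 ≈ 51,276.9925.
Difference ≈ 13,532.7885 in favor of B.

Account B, by £13,532.79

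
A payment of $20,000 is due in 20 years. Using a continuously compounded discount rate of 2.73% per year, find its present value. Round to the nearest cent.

$11,585.24

P = A·e^(−rt) = 20,000·e^(−0.546).
e^(−0.546) ≈ 0.57926223138, so P ≈ 11,585.2446.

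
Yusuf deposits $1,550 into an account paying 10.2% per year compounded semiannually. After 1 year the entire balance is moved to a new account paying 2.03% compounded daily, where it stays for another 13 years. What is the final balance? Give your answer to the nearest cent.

Phase 1: 1,550·(1 + 0.051)^2 ≈ 1,712.1315.
Phase 2: 1,712.1315·(1 + 0.0203/365)^4745 ≈ 2,229.1755.

$2,229.18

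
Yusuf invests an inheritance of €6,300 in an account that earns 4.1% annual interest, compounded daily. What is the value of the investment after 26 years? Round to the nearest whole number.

Periodic rate = 4.1%/365 = 0.000112329; periods = 365·26 = 9490.
A = 6,300·(1 + 0.041/365)^9490 ≈ 6,300·2.9035674416 ≈ 18,292.4749.

€18,292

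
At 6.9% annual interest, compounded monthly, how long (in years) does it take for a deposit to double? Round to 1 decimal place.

(1 + 0.00575)^(12t) = 2.
12t = ln 2 / ln(1 + 0.00575) ≈ 0.69315/0.00573353 ≈ 120.8936.
t ≈ 10.0745.

10.1 years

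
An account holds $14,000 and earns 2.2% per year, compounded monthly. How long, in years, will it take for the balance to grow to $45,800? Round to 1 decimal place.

We need (1 + 0.00183333)^(12t) = 3.2714, so 12t = ln 3.2714 / ln 1.001833 ≈ 647.0798.
t ≈ 647.0798/12 = 53.9233 years.

53.9 years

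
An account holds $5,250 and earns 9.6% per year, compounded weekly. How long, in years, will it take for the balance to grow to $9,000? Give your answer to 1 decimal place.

5.6 years

We need (1 + 0.00184615)^(52t) = 1.7143, so 52t = ln 1.7143 / ln 1.001846 ≈ 292.2259.
t ≈ 292.2259/52 = 5.6197 years.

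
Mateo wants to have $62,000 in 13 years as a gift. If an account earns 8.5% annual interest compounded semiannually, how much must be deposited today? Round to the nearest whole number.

Periodic rate = 8.5%/2 = 0.0425; 26 periods.
P = 62,000/(1 + 0.0425)^26 ≈ 62,000/2.9510573857 ≈ 21,009.4186.

$21,009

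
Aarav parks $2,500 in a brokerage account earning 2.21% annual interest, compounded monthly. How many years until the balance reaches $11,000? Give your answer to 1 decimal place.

(1 + 0.00184167)^(12t) = 11,000/2,500 = 4.4.
12t·ln(1 + 0.00184167) = ln(4.4); 12t = 1.4816/0.00183997 ≈ 805.2317.
t ≈ 67.1026 years.

67.1 years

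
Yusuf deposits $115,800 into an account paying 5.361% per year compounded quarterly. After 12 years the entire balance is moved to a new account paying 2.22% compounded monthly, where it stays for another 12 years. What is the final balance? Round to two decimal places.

Phase 1: 115,800·(1 + 0.0134025)^48 ≈ 219,403.3141.
Phase 2: 219,403.3141·(1 + 0.00185)^144 ≈ 286,307.2505.

$286,307.25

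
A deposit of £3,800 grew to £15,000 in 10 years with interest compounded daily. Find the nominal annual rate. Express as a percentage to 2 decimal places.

(1 + r/365)^3650 = 15,000/3,800 = 3.94737.
1 + r/365 = 3.94737^(1/3650) ≈ 1.000376, so r/365 ≈ 0.000376249.
r ≈ 365·0.000376249 = 13.73307%.

13.73%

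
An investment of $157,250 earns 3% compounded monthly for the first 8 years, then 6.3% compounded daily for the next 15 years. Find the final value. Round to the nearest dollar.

$514,120

After 8 years at 3%: 157,250 × 1.27086846702 ≈ 199,844.0664.
Then 15 years at 6.3%: 199,844.0664 × 2.57260358602 ≈ 514,119.5620.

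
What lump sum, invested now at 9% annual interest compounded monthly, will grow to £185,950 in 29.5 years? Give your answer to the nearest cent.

£13,202.21

Growth factor = (1 + 0.0075)^354 ≈ 14.0847584665.
P = 185,950/14.0847584665 ≈ 13,202.2143.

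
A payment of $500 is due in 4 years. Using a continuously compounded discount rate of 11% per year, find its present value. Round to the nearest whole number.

$322

P = A·e^(−rt) = 500·e^(−0.44).
e^(−0.44) ≈ 0.644036421, so P ≈ 322.0182.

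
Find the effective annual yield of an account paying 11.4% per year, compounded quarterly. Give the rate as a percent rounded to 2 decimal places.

EAR = (1 + 11.4%/4)^4 − 1 = (1 + 0.0285)^4 − 1.
(1 + 0.0285)^4 ≈ 1.118967, so EAR ≈ 11.89668%.

11.90%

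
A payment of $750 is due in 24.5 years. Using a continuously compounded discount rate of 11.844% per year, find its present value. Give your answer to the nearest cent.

$41.19

P = A·e^(−rt) = 750·e^(−2.90178).
e^(−2.90178) ≈ 0.0549253658, so P ≈ 41.1940.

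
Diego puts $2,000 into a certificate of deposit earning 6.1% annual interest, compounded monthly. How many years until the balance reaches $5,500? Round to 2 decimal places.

16.63 years

(1 + 0.00508333)^(12t) = 5,500/2,000 = 2.75.
12t·ln(1 + 0.00508333) = ln(2.75); 12t = 1.0116/0.00507046 ≈ 199.5088.
t ≈ 16.6257 years.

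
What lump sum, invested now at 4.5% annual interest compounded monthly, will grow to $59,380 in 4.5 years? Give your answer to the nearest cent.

Growth factor = (1 + 0.00375)^54 ≈ 1.2239964198.
P = 59,380/1.2239964198 ≈ 48,513.2138.

$48,513.21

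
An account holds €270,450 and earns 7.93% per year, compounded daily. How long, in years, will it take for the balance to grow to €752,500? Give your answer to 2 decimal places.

12.91 years

We need (1 + 0.00021726)^(365t) = 2.7824, so 365t = ln 2.7824 / ln 1.000217 ≈ 4710.5939.
t ≈ 4710.5939/365 = 12.9057 years.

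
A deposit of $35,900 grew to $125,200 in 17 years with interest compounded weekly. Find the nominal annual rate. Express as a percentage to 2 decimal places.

7.35%

The 884-period growth factor is 125,200/35,900 = 3.48747.
r/52 = 3.48747^(1/884) − 1 ≈ 0.00141409, so r ≈ 52·0.00141409 = 7.35328%.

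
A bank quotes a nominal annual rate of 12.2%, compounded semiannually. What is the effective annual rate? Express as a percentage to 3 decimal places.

EAR = (1 + 12.2%/2)^2 − 1 = (1 + 0.061)^2 − 1.
(1 + 0.061)^2 ≈ 1.125721, so EAR ≈ 12.57210%.

12.572%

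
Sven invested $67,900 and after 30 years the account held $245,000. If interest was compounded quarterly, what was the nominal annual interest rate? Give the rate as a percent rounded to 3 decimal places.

4.300%

The 120-period growth factor is 245,000/67,900 = 3.60825.
r/4 = 3.60825^(1/120) − 1 ≈ 0.0107509, so r ≈ 4·0.0107509 = 4.30036%.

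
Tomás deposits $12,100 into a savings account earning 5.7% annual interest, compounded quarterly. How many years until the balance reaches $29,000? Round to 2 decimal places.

(1 + 0.01425)^(4t) = 29,000/12,100 = 2.3967.
4t·ln(1 + 0.01425) = ln(2.3967); 4t = 0.87409/0.0141494 ≈ 61.7757.
t ≈ 15.4439 years.

15.44 years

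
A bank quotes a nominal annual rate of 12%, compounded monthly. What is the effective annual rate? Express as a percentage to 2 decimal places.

12.68%

EAR = (1 + 12%/12)^12 − 1 = (1 + 0.01)^12 − 1.
(1 + 0.01)^12 ≈ 1.126825, so EAR ≈ 12.68250%.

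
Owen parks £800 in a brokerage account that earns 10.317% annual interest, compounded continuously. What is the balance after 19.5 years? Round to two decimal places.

A = P·e^(rt) = 800·e^(0.10317·19.5) = 800·e^2.011815.
e^2.011815 ≈ 7.476875569, so A ≈ 5,981.5005.

£5,981.50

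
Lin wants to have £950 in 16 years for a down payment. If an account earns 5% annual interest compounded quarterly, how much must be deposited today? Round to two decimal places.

Periodic rate = 5%/4 = 0.0125; 64 periods.
P = 950/(1 + 0.0125)^64 ≈ 950/2.21453241 ≈ 428.9845.

£428.98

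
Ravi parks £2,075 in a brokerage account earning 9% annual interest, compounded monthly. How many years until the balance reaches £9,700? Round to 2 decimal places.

17.20 years

(1 + 0.0075)^(12t) = 9,700/2,075 = 4.6747.
12t·ln(1 + 0.0075) = ln(4.6747); 12t = 1.5422/0.00747201 ≈ 206.3921.
t ≈ 17.1993 years.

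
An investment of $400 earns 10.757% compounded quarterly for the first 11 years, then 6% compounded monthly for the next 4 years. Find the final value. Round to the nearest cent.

After 11 years at 10.757%: 400 × 3.214394722 ≈ 1,285.7579.
Then 4 years at 6%: 1,285.7579 × 1.270489161 ≈ 1,633.5415.

$1,633.54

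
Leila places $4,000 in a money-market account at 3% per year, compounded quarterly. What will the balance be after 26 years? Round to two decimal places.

Growth factor = (1 + 0.0075)^104 ≈ 2.175132415.
A ≈ 4,000 × 2.175132415 ≈ 8,700.5297.

$8,700.53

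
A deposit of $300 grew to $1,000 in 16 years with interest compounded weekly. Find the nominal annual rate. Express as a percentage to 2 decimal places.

(1 + r/52)^832 = 1,000/300 = 3.33333.
1 + r/52 = 3.33333^(1/832) ≈ 1.001448, so r/52 ≈ 0.00144813.
r ≈ 52·0.00144813 = 7.53028%.

7.53%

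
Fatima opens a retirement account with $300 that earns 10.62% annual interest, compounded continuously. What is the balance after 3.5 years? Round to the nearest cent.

$435.06

A = P·e^(rt) = 300·e^(0.1062·3.5) = 300·e^0.3717.
e^0.3717 ≈ 1.45019786, so A ≈ 435.0594.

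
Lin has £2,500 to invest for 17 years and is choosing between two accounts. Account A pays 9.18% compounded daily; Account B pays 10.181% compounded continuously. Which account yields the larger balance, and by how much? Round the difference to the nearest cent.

Account B, by £2,210.64

Account A growth factor: (1 + 0.0918/365)^6205 ≈ 4.76074316; balance ≈ 11,901.8579.
Account B growth factor: e^(0.10181·17) = e^1.73077 ≈ 5.6449988845; balance ≈ 14,112.4972.
Account B is larger by 2,210.6393.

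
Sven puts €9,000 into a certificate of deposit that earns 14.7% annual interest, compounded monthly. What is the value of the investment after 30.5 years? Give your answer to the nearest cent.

Growth factor = (1 + 0.01225)^366 ≈ 86.1647180423.
A ≈ 9,000 × 86.1647180423 ≈ 775,482.4624.

€775,482.46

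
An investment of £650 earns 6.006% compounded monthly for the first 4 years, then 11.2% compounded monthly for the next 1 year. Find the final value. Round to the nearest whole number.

£923

After 4 years at 6.006%: 650 × 1.2707926 ≈ 826.0152.
Then 1 years at 11.2%: 826.0152 × 1.11793201 ≈ 923.4288.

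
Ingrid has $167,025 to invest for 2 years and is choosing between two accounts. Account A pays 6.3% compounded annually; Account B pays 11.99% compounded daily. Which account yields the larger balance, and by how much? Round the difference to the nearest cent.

Account B, by $23,546.50

A: (1 + 0.063)^2 ≈ 1.129969, so 167,025 × 1.129969 ≈ 188,733.0722.
B: (1 + 0.1199/365)^730 ≈ 1.27094487804, so 167,025 × 1.27094487804 ≈ 212,279.5683.
Difference ≈ 23,546.4960 in favor of B.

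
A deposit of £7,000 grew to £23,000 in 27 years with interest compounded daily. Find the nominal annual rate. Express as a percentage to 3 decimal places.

(1 + r/365)^9855 = 23,000/7,000 = 3.28571.
1 + r/365 = 3.28571^(1/9855) ≈ 1.000121, so r/365 ≈ 0.000120716.
r ≈ 365·0.000120716 = 4.40613%.

4.406%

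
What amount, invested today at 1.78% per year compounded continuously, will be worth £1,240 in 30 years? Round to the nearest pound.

P = A·e^(−rt) = 1,240·e^(−0.534).
e^(−0.534) ≈ 0.5862552524, so P ≈ 726.9565.

£727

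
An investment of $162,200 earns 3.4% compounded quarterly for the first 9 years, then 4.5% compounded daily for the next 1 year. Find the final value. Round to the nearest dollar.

After 9 years at 3.4%: 162,200 × 1.35622732983 ≈ 219,980.0729.
Then 1 years at 4.5%: 219,980.0729 × 1.0460249585 ≈ 230,104.6466.

$230,105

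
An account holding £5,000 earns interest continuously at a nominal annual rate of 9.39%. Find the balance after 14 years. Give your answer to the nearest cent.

£18,616.31

A = P·e^(rt) = 5,000·e^(0.0939·14) = 5,000·e^1.3146.
e^1.3146 ≈ 3.7232613828, so A ≈ 18,616.3069.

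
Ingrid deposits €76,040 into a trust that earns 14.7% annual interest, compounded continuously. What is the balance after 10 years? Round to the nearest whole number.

€330,716

A = P·e^(rt) = 76,040·e^(0.147·10) = 76,040·e^1.47.
e^1.47 ≈ 4.34923514106, so A ≈ 330,715.8401.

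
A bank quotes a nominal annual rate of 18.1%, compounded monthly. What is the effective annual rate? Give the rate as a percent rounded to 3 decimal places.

EAR = (1 + 18.1%/12)^12 − 1 = (1 + 0.0150833)^12 − 1.
(1 + 0.0150833)^12 ≈ 1.196797, so EAR ≈ 19.67967%.

19.680%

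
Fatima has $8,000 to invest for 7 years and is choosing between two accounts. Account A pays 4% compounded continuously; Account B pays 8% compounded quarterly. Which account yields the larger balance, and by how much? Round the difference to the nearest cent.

Account B, by $3,343.16

Account A growth factor: e^(0.04·7) = e^0.28 ≈ 1.3231298123; balance ≈ 10,585.0385.
Account B growth factor: (1 + 0.02)^28 ≈ 1.7410242062; balance ≈ 13,928.1936.
Account B is larger by 3,343.1552.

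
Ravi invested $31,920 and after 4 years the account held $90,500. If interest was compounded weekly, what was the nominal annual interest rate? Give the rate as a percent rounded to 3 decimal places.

(1 + r/52)^208 = 90,500/31,920 = 2.83521.
1 + r/52 = 2.83521^(1/208) ≈ 1.005023, so r/52 ≈ 0.00502275.
r ≈ 52·0.00502275 = 26.11830%.

26.118%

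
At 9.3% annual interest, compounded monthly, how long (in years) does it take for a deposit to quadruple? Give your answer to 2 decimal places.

(1 + 0.00775)^(12t) = 4.
12t = ln 4 / ln(1 + 0.00775) ≈ 1.3863/0.00772012 ≈ 179.5689.
t ≈ 14.9641.

14.96 years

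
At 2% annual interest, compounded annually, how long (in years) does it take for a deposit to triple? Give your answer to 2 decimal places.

(1 + 0.02)^t = 3.
t = ln 3 / ln(1 + 0.02) ≈ 1.0986/0.0198026 ≈ 55.4781.

55.48 years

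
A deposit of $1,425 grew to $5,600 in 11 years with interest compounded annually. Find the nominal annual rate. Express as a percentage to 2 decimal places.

(1 + r)^11 = 5,600/1,425 = 3.92982.
1 + r = 3.92982^(1/11) ≈ 1.132489, so r ≈ 0.132489.
r ≈ 13.24888%.

13.25%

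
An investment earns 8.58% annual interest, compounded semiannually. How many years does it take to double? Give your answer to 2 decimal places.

(1 + 0.0429)^(2t) = 2.
2t = ln 2 / ln(1 + 0.0429) ≈ 0.69315/0.0420053 ≈ 16.5014.
t ≈ 8.2507.

8.25 years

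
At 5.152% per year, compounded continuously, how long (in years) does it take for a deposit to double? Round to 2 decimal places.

13.45 years

e^(0.05152t) = 2, so 0.05152t = ln 2 ≈ 0.69315.
t ≈ 0.69315/0.05152 ≈ 13.4539.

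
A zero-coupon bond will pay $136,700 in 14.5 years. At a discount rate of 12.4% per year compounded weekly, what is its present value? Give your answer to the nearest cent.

Growth factor = (1 + 0.124/52)^754 ≈ 6.02465148403.
P = 136,700/6.02465148403 ≈ 22,690.1092.

$22,690.11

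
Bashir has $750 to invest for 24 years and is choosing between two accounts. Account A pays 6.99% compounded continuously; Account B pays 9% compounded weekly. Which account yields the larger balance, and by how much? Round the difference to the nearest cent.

Account A growth factor: e^(0.0699·24) = e^1.6776 ≈ 5.352694077; balance ≈ 4,014.5206.
Account B growth factor: (1 + 0.09/52)^1248 ≈ 8.654963083; balance ≈ 6,491.2223.
Account B is larger by 2,476.7018.

Account B, by $2,476.70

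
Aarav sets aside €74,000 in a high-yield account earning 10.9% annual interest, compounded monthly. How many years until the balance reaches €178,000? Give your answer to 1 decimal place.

8.1 years

(1 + 0.00908333)^(12t) = 178,000/74,000 = 2.4054.
12t·ln(1 + 0.00908333) = ln(2.4054); 12t = 0.87772/0.00904233 ≈ 97.0678.
t ≈ 8.0890 years.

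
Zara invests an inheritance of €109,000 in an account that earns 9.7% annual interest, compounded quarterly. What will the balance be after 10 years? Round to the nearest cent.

€284,227.05

Growth factor = (1 + 0.02425)^40 ≈ 2.60758758714.
A ≈ 109,000 × 2.60758758714 ≈ 284,227.0470.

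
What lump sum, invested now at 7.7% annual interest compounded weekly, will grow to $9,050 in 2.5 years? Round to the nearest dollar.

$7,466

Growth factor = (1 + 0.077/52)^130 ≈ 1.212103908.
P = 9,050/1.212103908 ≈ 7,466.3566.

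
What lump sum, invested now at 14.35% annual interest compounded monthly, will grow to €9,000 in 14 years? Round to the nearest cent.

Periodic rate = 14.35%/12 = 0.0119583; 168 periods.
P = 9,000/(1 + 0.1435/12)^168 ≈ 9,000/7.367531911 ≈ 1,221.5760.

€1,221.58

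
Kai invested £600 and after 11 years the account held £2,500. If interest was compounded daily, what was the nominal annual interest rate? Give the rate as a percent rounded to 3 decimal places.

(1 + r/365)^4015 = 2,500/600 = 4.16667.
1 + r/365 = 4.16667^(1/4015) ≈ 1.000356, so r/365 ≈ 0.000355509.
r ≈ 365·0.000355509 = 12.97609%.

12.976%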